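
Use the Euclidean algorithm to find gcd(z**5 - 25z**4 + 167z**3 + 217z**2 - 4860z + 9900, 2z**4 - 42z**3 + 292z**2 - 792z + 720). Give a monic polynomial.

Apply the Euclidean algorithm:
  z**5 - 25z**4 + 167z**3 + 217z**2 - 4860z + 9900 = ((1/2)z - 2)(2z**4 - 42z**3 + 292z**2 - 792z + 720) + (-63z**3 + 1197z**2 - 6804z + 11340)
  2z**4 - 42z**3 + 292z**2 - 792z + 720 = (-(2/63)z + 4/63)(-63z**3 + 1197z**2 - 6804z + 11340) + (0)
Last nonzero remainder: -63z**3 + 1197z**2 - 6804z + 11340. Dividing through by -63 gives the monic gcd z**3 - 19z**2 + 108z - 180.

z**3 - 19z**2 + 108z - 180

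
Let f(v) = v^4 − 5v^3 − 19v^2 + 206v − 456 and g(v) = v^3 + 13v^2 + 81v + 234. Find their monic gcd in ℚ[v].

Euclidean algorithm in ℚ[v]:
  v^4 − 5v^3 − 19v^2 + 206v − 456 = (v − 18)(v^3 + 13v^2 + 81v + 234) + (134v^2 + 1430v + 3756)
  v^3 + 13v^2 + 81v + 234 = ((1/134)v + 78/4489)(134v^2 + 1430v + 3756) + ((126243/4489)v + 757458/4489)
  134v^2 + 1430v + 3756 = ((601526/126243)v + 2810114/126243)((126243/4489)v + 757458/4489) + (0)
Last nonzero remainder: (126243/4489)v + 757458/4489. Dividing through by 126243/4489 gives the monic gcd v + 6.

v + 6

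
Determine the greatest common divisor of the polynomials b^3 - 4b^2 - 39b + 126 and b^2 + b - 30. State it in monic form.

Apply the Euclidean algorithm:
  b^3 - 4b^2 - 39b + 126 = (b - 5)(b^2 + b - 30) + (-4b - 24)
  b^2 + b - 30 = (-(1/4)b + 5/4)(-4b - 24) + (0)
Last nonzero remainder: -4b - 24. Dividing through by -4 gives the monic gcd b + 6.

b + 6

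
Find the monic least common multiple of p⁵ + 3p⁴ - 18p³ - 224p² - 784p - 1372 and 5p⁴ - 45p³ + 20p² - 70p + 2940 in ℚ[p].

By polynomial division,
  p⁵ + 3p⁴ - 18p³ - 224p² - 784p - 1372 = ((1/5)p + 12/5)(5p⁴ - 45p³ + 20p² - 70p + 2940) + (86p³ - 258p² - 1204p - 8428)
  5p⁴ - 45p³ + 20p² - 70p + 2940 = ((5/86)p - 15/43)(86p³ - 258p² - 1204p - 8428) + (0)
Last nonzero remainder: 86p³ - 258p² - 1204p - 8428. Dividing through by 86 gives the monic gcd p³ - 3p² - 14p - 98.
Then lcm(f, g) = f·g / gcd(f, g); expanding and making the result monic gives the answer.

p⁶ - 3p⁵ - 36p⁴ - 116p³ + 560p² + 3332p + 8232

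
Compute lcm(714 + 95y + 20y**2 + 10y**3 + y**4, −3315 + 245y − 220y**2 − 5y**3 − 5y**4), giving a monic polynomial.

27846 + 6561y + 1874y**2 + 565y**3 + 99y**4 + 14y**5 + y**6

Euclidean algorithm in ℚ[y]:
  y**4 + 10y**3 + 20y**2 + 95y + 714 = (−1/5)(−5y**4 − 5y**3 − 220y**2 + 245y − 3315) + (9y**3 − 24y**2 + 144y + 51)
  −5y**4 − 5y**3 − 220y**2 + 245y − 3315 = (−(5/9)y − 55/27)(9y**3 − 24y**2 + 144y + 51) + (−(1700/9)y**2 + (1700/3)y − 28900/9)
  9y**3 − 24y**2 + 144y + 51 = (−(81/1700)y − 27/1700)(−(1700/9)y**2 + (1700/3)y − 28900/9) + (0)
Last nonzero remainder: −(1700/9)y**2 + (1700/3)y − 28900/9. Dividing through by −1700/9 gives the monic gcd y**2 − 3y + 17.
Then lcm(f, g) = f·g / gcd(f, g); expanding and making the result monic gives the answer.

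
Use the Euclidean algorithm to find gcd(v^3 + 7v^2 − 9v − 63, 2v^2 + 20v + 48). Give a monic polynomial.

1

Repeated division with remainder:
  v^3 + 7v^2 − 9v − 63 = ((1/2)v − 3/2)(2v^2 + 20v + 48) + (−3v + 9)
  2v^2 + 20v + 48 = (−(2/3)v − 26/3)(−3v + 9) + (126)
  −3v + 9 = (−(1/42)v + 1/14)(126) + (0)
The last nonzero remainder is the constant 126, so the polynomials are coprime and gcd = 1.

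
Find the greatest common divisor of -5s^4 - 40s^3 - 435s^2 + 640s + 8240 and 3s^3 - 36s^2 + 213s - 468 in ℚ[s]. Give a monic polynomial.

Repeated division with remainder:
  -5s^4 - 40s^3 - 435s^2 + 640s + 8240 = (-(5/3)s - 100/3)(3s^3 - 36s^2 + 213s - 468) + (-1280s^2 + 6960s - 7360)
  3s^3 - 36s^2 + 213s - 468 = (-(3/1280)s + 63/4096)(-1280s^2 + 6960s - 7360) + ((22707/256)s - 22707/64)
  -1280s^2 + 6960s - 7360 = (-(327680/22707)s + 471040/22707)((22707/256)s - 22707/64) + (0)
Last nonzero remainder: (22707/256)s - 22707/64. Dividing through by 22707/256 gives the monic gcd s - 4.

s - 4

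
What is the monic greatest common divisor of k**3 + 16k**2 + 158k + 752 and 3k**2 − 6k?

1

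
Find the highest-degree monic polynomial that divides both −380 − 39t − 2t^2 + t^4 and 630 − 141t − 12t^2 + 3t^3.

Repeated division with remainder:
  t^4 − 2t^2 − 39t − 380 = ((1/3)t + 4/3)(3t^3 − 12t^2 − 141t + 630) + (61t^2 − 61t − 1220)
  3t^3 − 12t^2 − 141t + 630 = ((3/61)t − 9/61)(61t^2 − 61t − 1220) + (−90t + 450)
  61t^2 − 61t − 1220 = (−(61/90)t − 122/45)(−90t + 450) + (0)
Last nonzero remainder: −90t + 450. Dividing through by −90 gives the monic gcd t − 5.

−5 + t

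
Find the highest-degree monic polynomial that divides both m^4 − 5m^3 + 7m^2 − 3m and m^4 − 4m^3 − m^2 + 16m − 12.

Repeated division with remainder:
  m^4 − 5m^3 + 7m^2 − 3m = (m^4 − 4m^3 − m^2 + 16m − 12) + (−m^3 + 8m^2 − 19m + 12)
  m^4 − 4m^3 − m^2 + 16m − 12 = (−m − 4)(−m^3 + 8m^2 − 19m + 12) + (12m^2 − 48m + 36)
  −m^3 + 8m^2 − 19m + 12 = (−(1/12)m + 1/3)(12m^2 − 48m + 36) + (0)
Last nonzero remainder: 12m^2 − 48m + 36. Dividing through by 12 gives the monic gcd m^2 − 4m + 3.

m^2 − 4m + 3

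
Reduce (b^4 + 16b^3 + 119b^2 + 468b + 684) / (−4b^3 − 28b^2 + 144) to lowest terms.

(−b^2 − 7b − 38)/(4b − 8)

Apply the Euclidean algorithm:
  b^4 + 16b^3 + 119b^2 + 468b + 684 = (−(1/4)b − 9/4)(−4b^3 − 28b^2 + 144) + (56b^2 + 504b + 1008)
  −4b^3 − 28b^2 + 144 = (−(1/14)b + 1/7)(56b^2 + 504b + 1008) + (0)
Last nonzero remainder: 56b^2 + 504b + 1008. Dividing through by 56 gives the monic gcd b^2 + 9b + 18.
Cancel b^2 + 9b + 18 from numerator and denominator to get the reduced form.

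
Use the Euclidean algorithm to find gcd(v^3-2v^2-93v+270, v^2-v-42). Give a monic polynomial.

1

Apply the Euclidean algorithm:
  v^3-2v^2-93v+270 = (v-1)(v^2-v-42) + (-52v+228)
  v^2-v-42 = (-(1/52)v-11/169)(-52v+228) + (-4590/169)
  -52v+228 = ((4394/2295)v-6422/765)(-4590/169) + (0)
The last nonzero remainder is the constant -4590/169, so the polynomials are coprime and gcd = 1.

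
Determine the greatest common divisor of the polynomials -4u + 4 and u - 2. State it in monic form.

Repeated division with remainder:
  -4u + 4 = (-4)(u - 2) + (-4)
  u - 2 = (-(1/4)u + 1/2)(-4) + (0)
The last nonzero remainder is the constant -4, so the polynomials are coprime and gcd = 1.

1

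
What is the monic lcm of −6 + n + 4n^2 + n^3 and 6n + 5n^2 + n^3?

Euclidean algorithm in ℚ[n]:
  n^3 + 4n^2 + n − 6 = (n^3 + 5n^2 + 6n) + (−n^2 − 5n − 6)
  n^3 + 5n^2 + 6n = (−n)(−n^2 − 5n − 6) + (0)
Last nonzero remainder: −n^2 − 5n − 6. Dividing through by −1 gives the monic gcd n^2 + 5n + 6.
Then lcm(f, g) = f·g / gcd(f, g); expanding and making the result monic gives the answer.

−6n + n^2 + 4n^3 + n^4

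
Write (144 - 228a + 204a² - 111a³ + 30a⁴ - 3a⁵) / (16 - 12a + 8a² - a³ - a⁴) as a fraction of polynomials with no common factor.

(36 - 21a + 3a²)/(4 + a)

Euclidean algorithm in ℚ[a]:
  -3a⁵ + 30a⁴ - 111a³ + 204a² - 228a + 144 = (3a - 33)(-a⁴ - a³ + 8a² - 12a + 16) + (-168a³ + 504a² - 672a + 672)
  -a⁴ - a³ + 8a² - 12a + 16 = ((1/168)a + 1/42)(-168a³ + 504a² - 672a + 672) + (0)
Last nonzero remainder: -168a³ + 504a² - 672a + 672. Dividing through by -168 gives the monic gcd a³ - 3a² + 4a - 4.
Cancel a³ - 3a² + 4a - 4 from numerator and denominator to get the reduced form.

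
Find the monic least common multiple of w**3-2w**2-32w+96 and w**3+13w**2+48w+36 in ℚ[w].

Repeated division with remainder:
  w**3-2w**2-32w+96 = (w**3+13w**2+48w+36) + (-15w**2-80w+60)
  w**3+13w**2+48w+36 = (-(1/15)w-23/45)(-15w**2-80w+60) + ((100/9)w+200/3)
  -15w**2-80w+60 = (-(27/20)w+9/10)((100/9)w+200/3) + (0)
Last nonzero remainder: (100/9)w+200/3. Dividing through by 100/9 gives the monic gcd w+6.
Then lcm(f, g) = f·g / gcd(f, g); expanding and making the result monic gives the answer.

w**5+5w**4-40w**3-140w**2+480w+576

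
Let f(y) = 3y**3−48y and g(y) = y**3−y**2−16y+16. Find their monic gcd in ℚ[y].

Euclidean algorithm in ℚ[y]:
  3y**3−48y = (3)(y**3−y**2−16y+16) + (3y**2−48)
  y**3−y**2−16y+16 = ((1/3)y−1/3)(3y**2−48) + (0)
Last nonzero remainder: 3y**2−48. Dividing through by 3 gives the monic gcd y**2−16.

y**2−16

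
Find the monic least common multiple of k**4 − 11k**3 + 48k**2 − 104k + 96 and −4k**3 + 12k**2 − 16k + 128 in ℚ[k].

k**6 − 10k**5 + 45k**4 − 144k**3 + 376k**2 − 736k + 768

Repeated division with remainder:
  k**4 − 11k**3 + 48k**2 − 104k + 96 = (−(1/4)k + 2)(−4k**3 + 12k**2 − 16k + 128) + (20k**2 − 40k − 160)
  −4k**3 + 12k**2 − 16k + 128 = (−(1/5)k + 1/5)(20k**2 − 40k − 160) + (−40k + 160)
  20k**2 − 40k − 160 = (−(1/2)k − 1)(−40k + 160) + (0)
Last nonzero remainder: −40k + 160. Dividing through by −40 gives the monic gcd k − 4.
Then lcm(f, g) = f·g / gcd(f, g); expanding and making the result monic gives the answer.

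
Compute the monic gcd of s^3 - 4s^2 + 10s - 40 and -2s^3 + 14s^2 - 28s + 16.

Euclidean algorithm in ℚ[s]:
  s^3 - 4s^2 + 10s - 40 = (-1/2)(-2s^3 + 14s^2 - 28s + 16) + (3s^2 - 4s - 32)
  -2s^3 + 14s^2 - 28s + 16 = (-(2/3)s + 34/9)(3s^2 - 4s - 32) + (-(308/9)s + 1232/9)
  3s^2 - 4s - 32 = (-(27/308)s - 18/77)(-(308/9)s + 1232/9) + (0)
Last nonzero remainder: -(308/9)s + 1232/9. Dividing through by -308/9 gives the monic gcd s - 4.

s - 4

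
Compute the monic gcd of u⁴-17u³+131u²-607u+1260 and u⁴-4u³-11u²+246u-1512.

u²-5u+36

Apply the Euclidean algorithm:
  u⁴-17u³+131u²-607u+1260 = (u⁴-4u³-11u²+246u-1512) + (-13u³+142u²-853u+2772)
  u⁴-4u³-11u²+246u-1512 = (-(1/13)u-90/169)(-13u³+142u²-853u+2772) + (-(168/169)u²+(840/169)u-6048/169)
  -13u³+142u²-853u+2772 = ((2197/168)u-1859/24)(-(168/169)u²+(840/169)u-6048/169) + (0)
Last nonzero remainder: -(168/169)u²+(840/169)u-6048/169. Dividing through by -168/169 gives the monic gcd u²-5u+36.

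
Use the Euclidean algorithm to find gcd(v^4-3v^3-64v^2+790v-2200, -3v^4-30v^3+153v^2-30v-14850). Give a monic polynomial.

v^3+v^2-60v+550

Repeated division with remainder:
  v^4-3v^3-64v^2+790v-2200 = (-1/3)(-3v^4-30v^3+153v^2-30v-14850) + (-13v^3-13v^2+780v-7150)
  -3v^4-30v^3+153v^2-30v-14850 = ((3/13)v+27/13)(-13v^3-13v^2+780v-7150) + (0)
Last nonzero remainder: -13v^3-13v^2+780v-7150. Dividing through by -13 gives the monic gcd v^3+v^2-60v+550.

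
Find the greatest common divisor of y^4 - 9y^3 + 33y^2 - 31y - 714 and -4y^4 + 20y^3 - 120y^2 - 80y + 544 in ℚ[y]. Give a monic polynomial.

y^2 - 5y + 34

Repeated division with remainder:
  y^4 - 9y^3 + 33y^2 - 31y - 714 = (-1/4)(-4y^4 + 20y^3 - 120y^2 - 80y + 544) + (-4y^3 + 3y^2 - 51y - 578)
  -4y^4 + 20y^3 - 120y^2 - 80y + 544 = (y - 17/4)(-4y^3 + 3y^2 - 51y - 578) + (-(225/4)y^2 + (1125/4)y - 3825/2)
  -4y^3 + 3y^2 - 51y - 578 = ((16/225)y + 68/225)(-(225/4)y^2 + (1125/4)y - 3825/2) + (0)
Last nonzero remainder: -(225/4)y^2 + (1125/4)y - 3825/2. Dividing through by -225/4 gives the monic gcd y^2 - 5y + 34.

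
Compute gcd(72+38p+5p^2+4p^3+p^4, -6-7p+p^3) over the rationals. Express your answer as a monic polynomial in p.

2+p

Repeated division with remainder:
  p^4+4p^3+5p^2+38p+72 = (p+4)(p^3-7p-6) + (12p^2+72p+96)
  p^3-7p-6 = ((1/12)p-1/2)(12p^2+72p+96) + (21p+42)
  12p^2+72p+96 = ((4/7)p+16/7)(21p+42) + (0)
Last nonzero remainder: 21p+42. Dividing through by 21 gives the monic gcd p+2.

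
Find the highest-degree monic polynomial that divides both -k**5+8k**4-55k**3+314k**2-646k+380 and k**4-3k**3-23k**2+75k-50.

By polynomial division,
  -k**5+8k**4-55k**3+314k**2-646k+380 = (-k+5)(k**4-3k**3-23k**2+75k-50) + (-63k**3+504k**2-1071k+630)
  k**4-3k**3-23k**2+75k-50 = (-(1/63)k-5/63)(-63k**3+504k**2-1071k+630) + (0)
Last nonzero remainder: -63k**3+504k**2-1071k+630. Dividing through by -63 gives the monic gcd k**3-8k**2+17k-10.

k**3-8k**2+17k-10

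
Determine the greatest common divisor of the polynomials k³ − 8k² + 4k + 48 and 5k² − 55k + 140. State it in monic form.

By polynomial division,
  k³ − 8k² + 4k + 48 = ((1/5)k + 3/5)(5k² − 55k + 140) + (9k − 36)
  5k² − 55k + 140 = ((5/9)k − 35/9)(9k − 36) + (0)
Last nonzero remainder: 9k − 36. Dividing through by 9 gives the monic gcd k − 4.

k − 4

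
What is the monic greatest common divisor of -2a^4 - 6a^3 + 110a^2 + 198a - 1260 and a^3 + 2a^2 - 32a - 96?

a - 6

Euclidean algorithm in ℚ[a]:
  -2a^4 - 6a^3 + 110a^2 + 198a - 1260 = (-2a - 2)(a^3 + 2a^2 - 32a - 96) + (50a^2 - 58a - 1452)
  a^3 + 2a^2 - 32a - 96 = ((1/50)a + 79/1250)(50a^2 - 58a - 1452) + ((441/625)a - 2646/625)
  50a^2 - 58a - 1452 = ((31250/441)a + 151250/441)((441/625)a - 2646/625) + (0)
Last nonzero remainder: (441/625)a - 2646/625. Dividing through by 441/625 gives the monic gcd a - 6.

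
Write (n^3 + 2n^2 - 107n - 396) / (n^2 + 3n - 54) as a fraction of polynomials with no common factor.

(n^2 - 7n - 44)/(n - 6)

Euclidean algorithm in ℚ[n]:
  n^3 + 2n^2 - 107n - 396 = (n - 1)(n^2 + 3n - 54) + (-50n - 450)
  n^2 + 3n - 54 = (-(1/50)n + 3/25)(-50n - 450) + (0)
Last nonzero remainder: -50n - 450. Dividing through by -50 gives the monic gcd n + 9.
Cancel n + 9 from numerator and denominator to get the reduced form.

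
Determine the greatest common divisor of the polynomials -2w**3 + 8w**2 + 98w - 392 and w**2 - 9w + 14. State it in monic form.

Apply the Euclidean algorithm:
  -2w**3 + 8w**2 + 98w - 392 = (-2w - 10)(w**2 - 9w + 14) + (36w - 252)
  w**2 - 9w + 14 = ((1/36)w - 1/18)(36w - 252) + (0)
Last nonzero remainder: 36w - 252. Dividing through by 36 gives the monic gcd w - 7.

w - 7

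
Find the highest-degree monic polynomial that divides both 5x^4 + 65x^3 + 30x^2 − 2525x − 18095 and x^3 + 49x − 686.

x − 7

By polynomial division,
  5x^4 + 65x^3 + 30x^2 − 2525x − 18095 = (5x + 65)(x^3 + 49x − 686) + (−215x^2 − 2280x + 26495)
  x^3 + 49x − 686 = (−(1/215)x + 456/9245)(−215x^2 − 2280x + 26495) + ((526394/1849)x − 3684758/1849)
  −215x^2 − 2280x + 26495 = (−(397535/526394)x − 6998465/526394)((526394/1849)x − 3684758/1849) + (0)
Last nonzero remainder: (526394/1849)x − 3684758/1849. Dividing through by 526394/1849 gives the monic gcd x − 7.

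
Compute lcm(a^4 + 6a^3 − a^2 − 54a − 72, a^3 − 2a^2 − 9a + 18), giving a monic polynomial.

a^5 + 4a^4 − 13a^3 − 52a^2 + 36a + 144

By polynomial division,
  a^4 + 6a^3 − a^2 − 54a − 72 = (a + 8)(a^3 − 2a^2 − 9a + 18) + (24a^2 − 216)
  a^3 − 2a^2 − 9a + 18 = ((1/24)a − 1/12)(24a^2 − 216) + (0)
Last nonzero remainder: 24a^2 − 216. Dividing through by 24 gives the monic gcd a^2 − 9.
Then lcm(f, g) = f·g / gcd(f, g); expanding and making the result monic gives the answer.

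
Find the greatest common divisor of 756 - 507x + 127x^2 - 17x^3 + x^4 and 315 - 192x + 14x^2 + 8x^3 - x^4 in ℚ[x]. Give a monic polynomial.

21 - 10x + x^2

Repeated division with remainder:
  x^4 - 17x^3 + 127x^2 - 507x + 756 = (-1)(-x^4 + 8x^3 + 14x^2 - 192x + 315) + (-9x^3 + 141x^2 - 699x + 1071)
  -x^4 + 8x^3 + 14x^2 - 192x + 315 = ((1/9)x + 23/27)(-9x^3 + 141x^2 - 699x + 1071) + (-(256/9)x^2 + (2560/9)x - 1792/3)
  -9x^3 + 141x^2 - 699x + 1071 = ((81/256)x - 459/256)(-(256/9)x^2 + (2560/9)x - 1792/3) + (0)
Last nonzero remainder: -(256/9)x^2 + (2560/9)x - 1792/3. Dividing through by -256/9 gives the monic gcd x^2 - 10x + 21.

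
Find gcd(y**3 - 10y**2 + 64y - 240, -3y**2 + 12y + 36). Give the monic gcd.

y - 6

Apply the Euclidean algorithm:
  y**3 - 10y**2 + 64y - 240 = (-(1/3)y + 2)(-3y**2 + 12y + 36) + (52y - 312)
  -3y**2 + 12y + 36 = (-(3/52)y - 3/26)(52y - 312) + (0)
Last nonzero remainder: 52y - 312. Dividing through by 52 gives the monic gcd y - 6.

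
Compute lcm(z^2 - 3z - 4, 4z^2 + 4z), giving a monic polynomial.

z^3 - 3z^2 - 4z

Euclidean algorithm in ℚ[z]:
  z^2 - 3z - 4 = (1/4)(4z^2 + 4z) + (-4z - 4)
  4z^2 + 4z = (-z)(-4z - 4) + (0)
Last nonzero remainder: -4z - 4. Dividing through by -4 gives the monic gcd z + 1.
Then lcm(f, g) = f·g / gcd(f, g); expanding and making the result monic gives the answer.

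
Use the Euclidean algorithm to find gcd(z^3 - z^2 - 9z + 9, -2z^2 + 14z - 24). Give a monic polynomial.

z - 3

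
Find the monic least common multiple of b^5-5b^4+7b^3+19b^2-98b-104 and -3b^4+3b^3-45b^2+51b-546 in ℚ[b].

b^7-2b^6+6b^5-30b^4+57b^3-132b^2-1684b-1456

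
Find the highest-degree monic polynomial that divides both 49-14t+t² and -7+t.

-7+t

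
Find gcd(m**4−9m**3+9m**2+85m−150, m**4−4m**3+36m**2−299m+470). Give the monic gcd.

Repeated division with remainder:
  m**4−9m**3+9m**2+85m−150 = (m**4−4m**3+36m**2−299m+470) + (−5m**3−27m**2+384m−620)
  m**4−4m**3+36m**2−299m+470 = (−(1/5)m+47/25)(−5m**3−27m**2+384m−620) + ((4089/25)m**2−(28623/25)m+8178/5)
  −5m**3−27m**2+384m−620 = (−(125/4089)m−1550/4089)((4089/25)m**2−(28623/25)m+8178/5) + (0)
Last nonzero remainder: (4089/25)m**2−(28623/25)m+8178/5. Dividing through by 4089/25 gives the monic gcd m**2−7m+10.

m**2−7m+10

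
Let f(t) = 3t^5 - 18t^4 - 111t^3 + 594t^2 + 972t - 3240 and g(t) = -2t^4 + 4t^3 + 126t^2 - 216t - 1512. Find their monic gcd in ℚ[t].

t^3 - 9t^2 + 108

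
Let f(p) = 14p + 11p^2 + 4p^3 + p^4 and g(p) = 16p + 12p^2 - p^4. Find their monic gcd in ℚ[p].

Apply the Euclidean algorithm:
  p^4 + 4p^3 + 11p^2 + 14p = (-1)(-p^4 + 12p^2 + 16p) + (4p^3 + 23p^2 + 30p)
  -p^4 + 12p^2 + 16p = (-(1/4)p + 23/16)(4p^3 + 23p^2 + 30p) + (-(217/16)p^2 - (217/8)p)
  4p^3 + 23p^2 + 30p = (-(64/217)p - 240/217)(-(217/16)p^2 - (217/8)p) + (0)
Last nonzero remainder: -(217/16)p^2 - (217/8)p. Dividing through by -217/16 gives the monic gcd p^2 + 2p.

2p + p^2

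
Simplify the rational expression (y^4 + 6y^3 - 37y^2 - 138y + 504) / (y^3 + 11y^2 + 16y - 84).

(y^2 - 7y + 12)/(y - 2)

Euclidean algorithm in ℚ[y]:
  y^4 + 6y^3 - 37y^2 - 138y + 504 = (y - 5)(y^3 + 11y^2 + 16y - 84) + (2y^2 + 26y + 84)
  y^3 + 11y^2 + 16y - 84 = ((1/2)y - 1)(2y^2 + 26y + 84) + (0)
Last nonzero remainder: 2y^2 + 26y + 84. Dividing through by 2 gives the monic gcd y^2 + 13y + 42.
Cancel y^2 + 13y + 42 from numerator and denominator to get the reduced form.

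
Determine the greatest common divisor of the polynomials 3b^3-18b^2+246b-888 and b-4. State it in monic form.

b-4

Euclidean algorithm in ℚ[b]:
  3b^3-18b^2+246b-888 = (3b^2-6b+222)(b-4) + (0)
The last nonzero remainder b-4 is already monic.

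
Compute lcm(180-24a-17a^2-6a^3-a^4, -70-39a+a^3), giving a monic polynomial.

Apply the Euclidean algorithm:
  -a^4-6a^3-17a^2-24a+180 = (-a-6)(a^3-39a-70) + (-56a^2-328a-240)
  a^3-39a-70 = (-(1/56)a+41/392)(-56a^2-328a-240) + (-(440/49)a-2200/49)
  -56a^2-328a-240 = ((343/55)a+294/55)(-(440/49)a-2200/49) + (0)
Last nonzero remainder: -(440/49)a-2200/49. Dividing through by -440/49 gives the monic gcd a+5.
Then lcm(f, g) = f·g / gcd(f, g); expanding and making the result monic gives the answer.

2520+564a-538a^2-145a^3-27a^4+a^5+a^6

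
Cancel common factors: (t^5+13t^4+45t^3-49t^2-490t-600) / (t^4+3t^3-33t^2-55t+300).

Euclidean algorithm in ℚ[t]:
  t^5+13t^4+45t^3-49t^2-490t-600 = (t+10)(t^4+3t^3-33t^2-55t+300) + (48t^3+336t^2-240t-3600)
  t^4+3t^3-33t^2-55t+300 = ((1/48)t-1/12)(48t^3+336t^2-240t-3600) + (0)
Last nonzero remainder: 48t^3+336t^2-240t-3600. Dividing through by 48 gives the monic gcd t^3+7t^2-5t-75.
Cancel t^3+7t^2-5t-75 from numerator and denominator to get the reduced form.

(t^2+6t+8)/(t-4)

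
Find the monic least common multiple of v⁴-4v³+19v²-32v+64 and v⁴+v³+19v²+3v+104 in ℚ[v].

Repeated division with remainder:
  v⁴-4v³+19v²-32v+64 = (v⁴+v³+19v²+3v+104) + (-5v³-35v-40)
  v⁴+v³+19v²+3v+104 = (-(1/5)v-1/5)(-5v³-35v-40) + (12v²-12v+96)
  -5v³-35v-40 = (-(5/12)v-5/12)(12v²-12v+96) + (0)
Last nonzero remainder: 12v²-12v+96. Dividing through by 12 gives the monic gcd v²-v+8.
Then lcm(f, g) = f·g / gcd(f, g); expanding and making the result monic gives the answer.

v⁶-2v⁵+24v⁴-46v³+247v²-288v+832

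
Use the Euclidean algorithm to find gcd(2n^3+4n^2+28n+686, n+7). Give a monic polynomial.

n+7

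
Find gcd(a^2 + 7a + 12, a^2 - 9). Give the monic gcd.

Apply the Euclidean algorithm:
  a^2 + 7a + 12 = (a^2 - 9) + (7a + 21)
  a^2 - 9 = ((1/7)a - 3/7)(7a + 21) + (0)
Last nonzero remainder: 7a + 21. Dividing through by 7 gives the monic gcd a + 3.

a + 3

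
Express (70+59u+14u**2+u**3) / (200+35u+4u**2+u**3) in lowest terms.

Repeated division with remainder:
  u**3+14u**2+59u+70 = (u**3+4u**2+35u+200) + (10u**2+24u−130)
  u**3+4u**2+35u+200 = ((1/10)u+4/25)(10u**2+24u−130) + ((1104/25)u+1104/5)
  10u**2+24u−130 = ((125/552)u−325/552)((1104/25)u+1104/5) + (0)
Last nonzero remainder: (1104/25)u+1104/5. Dividing through by 1104/25 gives the monic gcd u+5.
Cancel u+5 from numerator and denominator to get the reduced form.

(14+9u+u**2)/(40−u+u**2)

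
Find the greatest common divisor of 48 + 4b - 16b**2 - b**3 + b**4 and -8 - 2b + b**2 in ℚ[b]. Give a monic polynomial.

-8 - 2b + b**2

Repeated division with remainder:
  b**4 - b**3 - 16b**2 + 4b + 48 = (b**2 + b - 6)(b**2 - 2b - 8) + (0)
The last nonzero remainder b**2 - 2b - 8 is already monic.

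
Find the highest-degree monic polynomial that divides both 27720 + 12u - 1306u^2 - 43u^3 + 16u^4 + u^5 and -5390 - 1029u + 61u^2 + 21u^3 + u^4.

770 + 257u + 28u^2 + u^3

By polynomial division,
  u^5 + 16u^4 - 43u^3 - 1306u^2 + 12u + 27720 = (u - 5)(u^4 + 21u^3 + 61u^2 - 1029u - 5390) + (u^3 + 28u^2 + 257u + 770)
  u^4 + 21u^3 + 61u^2 - 1029u - 5390 = (u - 7)(u^3 + 28u^2 + 257u + 770) + (0)
The last nonzero remainder u^3 + 28u^2 + 257u + 770 is already monic.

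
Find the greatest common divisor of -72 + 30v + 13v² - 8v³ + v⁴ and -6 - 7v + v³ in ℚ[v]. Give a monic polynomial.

-6 - v + v²

Apply the Euclidean algorithm:
  v⁴ - 8v³ + 13v² + 30v - 72 = (v - 8)(v³ - 7v - 6) + (20v² - 20v - 120)
  v³ - 7v - 6 = ((1/20)v + 1/20)(20v² - 20v - 120) + (0)
Last nonzero remainder: 20v² - 20v - 120. Dividing through by 20 gives the monic gcd v² - v - 6.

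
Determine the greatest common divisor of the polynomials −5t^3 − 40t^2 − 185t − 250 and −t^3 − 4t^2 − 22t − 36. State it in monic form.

Apply the Euclidean algorithm:
  −5t^3 − 40t^2 − 185t − 250 = (5)(−t^3 − 4t^2 − 22t − 36) + (−20t^2 − 75t − 70)
  −t^3 − 4t^2 − 22t − 36 = ((1/20)t + 1/80)(−20t^2 − 75t − 70) + (−(281/16)t − 281/8)
  −20t^2 − 75t − 70 = ((320/281)t + 560/281)(−(281/16)t − 281/8) + (0)
Last nonzero remainder: −(281/16)t − 281/8. Dividing through by −281/16 gives the monic gcd t + 2.

t + 2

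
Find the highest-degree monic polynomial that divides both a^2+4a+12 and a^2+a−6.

Apply the Euclidean algorithm:
  a^2+4a+12 = (a^2+a−6) + (3a+18)
  a^2+a−6 = ((1/3)a−5/3)(3a+18) + (24)
  3a+18 = ((1/8)a+3/4)(24) + (0)
The last nonzero remainder is the constant 24, so the polynomials are coprime and gcd = 1.

1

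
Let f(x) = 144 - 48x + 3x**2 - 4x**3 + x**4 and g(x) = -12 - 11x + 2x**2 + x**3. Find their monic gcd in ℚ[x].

-3 + x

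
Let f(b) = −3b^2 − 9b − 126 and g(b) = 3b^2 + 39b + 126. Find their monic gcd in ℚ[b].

1

Euclidean algorithm in ℚ[b]:
  −3b^2 − 9b − 126 = (−1)(3b^2 + 39b + 126) + (30b)
  3b^2 + 39b + 126 = ((1/10)b + 13/10)(30b) + (126)
  30b = ((5/21)b)(126) + (0)
The last nonzero remainder is the constant 126, so the polynomials are coprime and gcd = 1.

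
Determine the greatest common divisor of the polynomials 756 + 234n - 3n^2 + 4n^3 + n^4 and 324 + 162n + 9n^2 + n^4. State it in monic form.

108 + 18n - 3n^2 + n^3

Repeated division with remainder:
  n^4 + 4n^3 - 3n^2 + 234n + 756 = (n^4 + 9n^2 + 162n + 324) + (4n^3 - 12n^2 + 72n + 432)
  n^4 + 9n^2 + 162n + 324 = ((1/4)n + 3/4)(4n^3 - 12n^2 + 72n + 432) + (0)
Last nonzero remainder: 4n^3 - 12n^2 + 72n + 432. Dividing through by 4 gives the monic gcd n^3 - 3n^2 + 18n + 108.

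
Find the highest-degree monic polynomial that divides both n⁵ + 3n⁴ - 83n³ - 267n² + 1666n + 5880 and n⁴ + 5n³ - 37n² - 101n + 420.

n² + 12n + 35

Euclidean algorithm in ℚ[n]:
  n⁵ + 3n⁴ - 83n³ - 267n² + 1666n + 5880 = (n - 2)(n⁴ + 5n³ - 37n² - 101n + 420) + (-36n³ - 240n² + 1044n + 6720)
  n⁴ + 5n³ - 37n² - 101n + 420 = (-(1/36)n + 5/108)(-36n³ - 240n² + 1044n + 6720) + ((28/9)n² + (112/3)n + 980/9)
  -36n³ - 240n² + 1044n + 6720 = (-(81/7)n + 432/7)((28/9)n² + (112/3)n + 980/9) + (0)
Last nonzero remainder: (28/9)n² + (112/3)n + 980/9. Dividing through by 28/9 gives the monic gcd n² + 12n + 35.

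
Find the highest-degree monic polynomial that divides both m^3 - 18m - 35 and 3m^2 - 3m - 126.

By polynomial division,
  m^3 - 18m - 35 = ((1/3)m + 1/3)(3m^2 - 3m - 126) + (25m + 7)
  3m^2 - 3m - 126 = ((3/25)m - 96/625)(25m + 7) + (-78078/625)
  25m + 7 = (-(15625/78078)m - 625/11154)(-78078/625) + (0)
The last nonzero remainder is the constant -78078/625, so the polynomials are coprime and gcd = 1.

1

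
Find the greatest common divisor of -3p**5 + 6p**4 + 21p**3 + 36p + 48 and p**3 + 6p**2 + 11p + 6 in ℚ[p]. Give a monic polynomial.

p**2 + 3p + 2

Euclidean algorithm in ℚ[p]:
  -3p**5 + 6p**4 + 21p**3 + 36p + 48 = (-3p**2 + 24p - 90)(p**3 + 6p**2 + 11p + 6) + (294p**2 + 882p + 588)
  p**3 + 6p**2 + 11p + 6 = ((1/294)p + 1/98)(294p**2 + 882p + 588) + (0)
Last nonzero remainder: 294p**2 + 882p + 588. Dividing through by 294 gives the monic gcd p**2 + 3p + 2.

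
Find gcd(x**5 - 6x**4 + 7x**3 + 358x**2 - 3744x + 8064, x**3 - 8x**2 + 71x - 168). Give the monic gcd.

x**3 - 8x**2 + 71x - 168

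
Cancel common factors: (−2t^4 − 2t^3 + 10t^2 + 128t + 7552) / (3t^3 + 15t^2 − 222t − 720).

Euclidean algorithm in ℚ[t]:
  −2t^4 − 2t^3 + 10t^2 + 128t + 7552 = (−(2/3)t + 8/3)(3t^3 + 15t^2 − 222t − 720) + (−178t^2 + 240t + 9472)
  3t^3 + 15t^2 − 222t − 720 = (−(3/178)t − 1695/15842)(−178t^2 + 240t + 9472) + (−(290550/7921)t + 2324400/7921)
  −178t^2 + 240t + 9472 = ((704969/145275)t + 4689232/145275)(−(290550/7921)t + 2324400/7921) + (0)
Last nonzero remainder: −(290550/7921)t + 2324400/7921. Dividing through by −290550/7921 gives the monic gcd t − 8.
Cancel t − 8 from numerator and denominator to get the reduced form.

(−2t^3 − 18t^2 − 134t − 944)/(3t^2 + 39t + 90)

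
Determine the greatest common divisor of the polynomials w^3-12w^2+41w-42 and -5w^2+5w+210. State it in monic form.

w-7

Repeated division with remainder:
  w^3-12w^2+41w-42 = (-(1/5)w+11/5)(-5w^2+5w+210) + (72w-504)
  -5w^2+5w+210 = (-(5/72)w-5/12)(72w-504) + (0)
Last nonzero remainder: 72w-504. Dividing through by 72 gives the monic gcd w-7.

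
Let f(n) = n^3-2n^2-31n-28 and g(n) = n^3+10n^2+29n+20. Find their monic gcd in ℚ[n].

n^2+5n+4

By polynomial division,
  n^3-2n^2-31n-28 = (n^3+10n^2+29n+20) + (-12n^2-60n-48)
  n^3+10n^2+29n+20 = (-(1/12)n-5/12)(-12n^2-60n-48) + (0)
Last nonzero remainder: -12n^2-60n-48. Dividing through by -12 gives the monic gcd n^2+5n+4.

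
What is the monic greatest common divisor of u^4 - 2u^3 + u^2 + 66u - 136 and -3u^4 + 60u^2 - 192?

u^2 + 2u - 8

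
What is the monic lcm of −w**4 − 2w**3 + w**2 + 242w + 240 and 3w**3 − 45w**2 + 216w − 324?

w**6 − 7w**5 − w**4 − 197w**3 + 1920w**2 − 2196w − 4320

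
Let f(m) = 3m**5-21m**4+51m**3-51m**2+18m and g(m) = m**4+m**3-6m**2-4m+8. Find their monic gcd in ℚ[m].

By polynomial division,
  3m**5-21m**4+51m**3-51m**2+18m = (3m-24)(m**4+m**3-6m**2-4m+8) + (93m**3-183m**2-102m+192)
  m**4+m**3-6m**2-4m+8 = ((1/93)m+92/2883)(93m**3-183m**2-102m+192) + ((900/961)m**2-(2700/961)m+1800/961)
  93m**3-183m**2-102m+192 = ((29791/300)m+7688/75)((900/961)m**2-(2700/961)m+1800/961) + (0)
Last nonzero remainder: (900/961)m**2-(2700/961)m+1800/961. Dividing through by 900/961 gives the monic gcd m**2-3m+2.

m**2-3m+2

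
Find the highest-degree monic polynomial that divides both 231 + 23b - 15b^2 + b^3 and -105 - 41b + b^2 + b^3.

Apply the Euclidean algorithm:
  b^3 - 15b^2 + 23b + 231 = (b^3 + b^2 - 41b - 105) + (-16b^2 + 64b + 336)
  b^3 + b^2 - 41b - 105 = (-(1/16)b - 5/16)(-16b^2 + 64b + 336) + (0)
Last nonzero remainder: -16b^2 + 64b + 336. Dividing through by -16 gives the monic gcd b^2 - 4b - 21.

-21 - 4b + b^2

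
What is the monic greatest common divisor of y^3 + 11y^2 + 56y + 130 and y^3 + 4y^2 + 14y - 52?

Apply the Euclidean algorithm:
  y^3 + 11y^2 + 56y + 130 = (y^3 + 4y^2 + 14y - 52) + (7y^2 + 42y + 182)
  y^3 + 4y^2 + 14y - 52 = ((1/7)y - 2/7)(7y^2 + 42y + 182) + (0)
Last nonzero remainder: 7y^2 + 42y + 182. Dividing through by 7 gives the monic gcd y^2 + 6y + 26.

y^2 + 6y + 26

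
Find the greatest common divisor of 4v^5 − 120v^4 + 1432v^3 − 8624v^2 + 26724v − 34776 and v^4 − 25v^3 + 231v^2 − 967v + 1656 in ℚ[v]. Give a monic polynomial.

v^3 − 17v^2 + 95v − 207

Euclidean algorithm in ℚ[v]:
  4v^5 − 120v^4 + 1432v^3 − 8624v^2 + 26724v − 34776 = (4v − 20)(v^4 − 25v^3 + 231v^2 − 967v + 1656) + (8v^3 − 136v^2 + 760v − 1656)
  v^4 − 25v^3 + 231v^2 − 967v + 1656 = ((1/8)v − 1)(8v^3 − 136v^2 + 760v − 1656) + (0)
Last nonzero remainder: 8v^3 − 136v^2 + 760v − 1656. Dividing through by 8 gives the monic gcd v^3 − 17v^2 + 95v − 207.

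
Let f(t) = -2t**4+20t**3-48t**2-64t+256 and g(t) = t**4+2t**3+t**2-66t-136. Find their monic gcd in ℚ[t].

t**2-2t-8

Repeated division with remainder:
  -2t**4+20t**3-48t**2-64t+256 = (-2)(t**4+2t**3+t**2-66t-136) + (24t**3-46t**2-196t-16)
  t**4+2t**3+t**2-66t-136 = ((1/24)t+47/288)(24t**3-46t**2-196t-16) + ((2401/144)t**2-(2401/72)t-2401/18)
  24t**3-46t**2-196t-16 = ((3456/2401)t+288/2401)((2401/144)t**2-(2401/72)t-2401/18) + (0)
Last nonzero remainder: (2401/144)t**2-(2401/72)t-2401/18. Dividing through by 2401/144 gives the monic gcd t**2-2t-8.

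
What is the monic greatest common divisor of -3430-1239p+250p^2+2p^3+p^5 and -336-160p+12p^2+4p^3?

14+9p+p^2

Apply the Euclidean algorithm:
  p^5+2p^3+250p^2-1239p-3430 = ((1/4)p^2-(3/4)p+51/4)(4p^3+12p^2-160p-336) + (61p^2+549p+854)
  4p^3+12p^2-160p-336 = ((4/61)p-24/61)(61p^2+549p+854) + (0)
Last nonzero remainder: 61p^2+549p+854. Dividing through by 61 gives the monic gcd p^2+9p+14.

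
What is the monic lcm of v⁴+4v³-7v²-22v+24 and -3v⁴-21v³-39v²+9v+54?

v⁶+9v⁵+19v⁴-33v³-128v²-12v+144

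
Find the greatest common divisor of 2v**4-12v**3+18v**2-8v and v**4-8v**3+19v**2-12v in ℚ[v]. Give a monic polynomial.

v**3-5v**2+4v

Repeated division with remainder:
  2v**4-12v**3+18v**2-8v = (2)(v**4-8v**3+19v**2-12v) + (4v**3-20v**2+16v)
  v**4-8v**3+19v**2-12v = ((1/4)v-3/4)(4v**3-20v**2+16v) + (0)
Last nonzero remainder: 4v**3-20v**2+16v. Dividing through by 4 gives the monic gcd v**3-5v**2+4v.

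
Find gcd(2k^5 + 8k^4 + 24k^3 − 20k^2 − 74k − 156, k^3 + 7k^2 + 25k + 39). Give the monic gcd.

k^2 + 4k + 13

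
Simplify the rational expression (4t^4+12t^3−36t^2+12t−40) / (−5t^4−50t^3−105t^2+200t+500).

(−4t^2−4)/(5t^2+35t+50)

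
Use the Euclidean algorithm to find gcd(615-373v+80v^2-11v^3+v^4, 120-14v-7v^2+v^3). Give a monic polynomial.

By polynomial division,
  v^4-11v^3+80v^2-373v+615 = (v-4)(v^3-7v^2-14v+120) + (66v^2-549v+1095)
  v^3-7v^2-14v+120 = ((1/66)v+29/1452)(66v^2-549v+1095) + (-(9499/484)v+47495/484)
  66v^2-549v+1095 = (-(31944/9499)v+105996/9499)(-(9499/484)v+47495/484) + (0)
Last nonzero remainder: -(9499/484)v+47495/484. Dividing through by -9499/484 gives the monic gcd v-5.

-5+v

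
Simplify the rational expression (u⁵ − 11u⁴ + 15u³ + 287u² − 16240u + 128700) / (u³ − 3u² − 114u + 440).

By polynomial division,
  u⁵ − 11u⁴ + 15u³ + 287u² − 16240u + 128700 = (u² − 8u + 105)(u³ − 3u² − 114u + 440) + (−750u² − 750u + 82500)
  u³ − 3u² − 114u + 440 = (−(1/750)u + 2/375)(−750u² − 750u + 82500) + (0)
Last nonzero remainder: −750u² − 750u + 82500. Dividing through by −750 gives the monic gcd u² + u − 110.
Cancel u² + u − 110 from numerator and denominator to get the reduced form.

(u³ − 12u² + 137u − 1170)/(u − 4)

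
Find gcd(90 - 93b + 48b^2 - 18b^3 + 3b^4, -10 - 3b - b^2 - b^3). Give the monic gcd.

Apply the Euclidean algorithm:
  3b^4 - 18b^3 + 48b^2 - 93b + 90 = (-3b + 21)(-b^3 - b^2 - 3b - 10) + (60b^2 - 60b + 300)
  -b^3 - b^2 - 3b - 10 = (-(1/60)b - 1/30)(60b^2 - 60b + 300) + (0)
Last nonzero remainder: 60b^2 - 60b + 300. Dividing through by 60 gives the monic gcd b^2 - b + 5.

5 - b + b^2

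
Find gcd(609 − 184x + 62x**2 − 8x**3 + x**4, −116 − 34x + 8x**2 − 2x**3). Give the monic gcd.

By polynomial division,
  x**4 − 8x**3 + 62x**2 − 184x + 609 = (−(1/2)x + 2)(−2x**3 + 8x**2 − 34x − 116) + (29x**2 − 174x + 841)
  −2x**3 + 8x**2 − 34x − 116 = (−(2/29)x − 4/29)(29x**2 − 174x + 841) + (0)
Last nonzero remainder: 29x**2 − 174x + 841. Dividing through by 29 gives the monic gcd x**2 − 6x + 29.

29 − 6x + x**2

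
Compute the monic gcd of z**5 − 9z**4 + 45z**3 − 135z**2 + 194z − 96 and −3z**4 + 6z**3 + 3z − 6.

z**2 − 3z + 2

Euclidean algorithm in ℚ[z]:
  z**5 − 9z**4 + 45z**3 − 135z**2 + 194z − 96 = (−(1/3)z + 7/3)(−3z**4 + 6z**3 + 3z − 6) + (31z**3 − 134z**2 + 185z − 82)
  −3z**4 + 6z**3 + 3z − 6 = (−(3/31)z − 216/961)(31z**3 − 134z**2 + 185z − 82) + (−(11739/961)z**2 + (35217/961)z − 23478/961)
  31z**3 − 134z**2 + 185z − 82 = (−(29791/11739)z + 39401/11739)(−(11739/961)z**2 + (35217/961)z − 23478/961) + (0)
Last nonzero remainder: −(11739/961)z**2 + (35217/961)z − 23478/961. Dividing through by −11739/961 gives the monic gcd z**2 − 3z + 2.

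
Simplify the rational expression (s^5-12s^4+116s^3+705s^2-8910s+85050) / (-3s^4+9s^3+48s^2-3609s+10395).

By polynomial division,
  s^5-12s^4+116s^3+705s^2-8910s+85050 = (-(1/3)s+3)(-3s^4+9s^3+48s^2-3609s+10395) + (105s^3-642s^2+5382s+53865)
  -3s^4+9s^3+48s^2-3609s+10395 = (-(1/35)s-109/1225)(105s^3-642s^2+5382s+53865) + ((177192/1225)s^2-(1949112/1225)s+531576/35)
  105s^3-642s^2+5382s+53865 = ((42875/59064)s+69825/19688)((177192/1225)s^2-(1949112/1225)s+531576/35) + (0)
Last nonzero remainder: (177192/1225)s^2-(1949112/1225)s+531576/35. Dividing through by 177192/1225 gives the monic gcd s^2-11s+105.
Cancel s^2-11s+105 from numerator and denominator to get the reduced form.

(-s^3+s^2-810)/(3s^2+24s-99)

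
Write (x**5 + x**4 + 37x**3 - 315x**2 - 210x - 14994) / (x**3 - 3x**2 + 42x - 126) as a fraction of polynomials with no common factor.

Apply the Euclidean algorithm:
  x**5 + x**4 + 37x**3 - 315x**2 - 210x - 14994 = (x**2 + 4x + 7)(x**3 - 3x**2 + 42x - 126) + (-336x**2 - 14112)
  x**3 - 3x**2 + 42x - 126 = (-(1/336)x + 1/112)(-336x**2 - 14112) + (0)
Last nonzero remainder: -336x**2 - 14112. Dividing through by -336 gives the monic gcd x**2 + 42.
Cancel x**2 + 42 from numerator and denominator to get the reduced form.

(x**3 + x**2 - 5x - 357)/(x - 3)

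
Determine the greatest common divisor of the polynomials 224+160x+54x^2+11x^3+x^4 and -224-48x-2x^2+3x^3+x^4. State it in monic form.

By polynomial division,
  x^4+11x^3+54x^2+160x+224 = (x^4+3x^3-2x^2-48x-224) + (8x^3+56x^2+208x+448)
  x^4+3x^3-2x^2-48x-224 = ((1/8)x-1/2)(8x^3+56x^2+208x+448) + (0)
Last nonzero remainder: 8x^3+56x^2+208x+448. Dividing through by 8 gives the monic gcd x^3+7x^2+26x+56.

56+26x+7x^2+x^3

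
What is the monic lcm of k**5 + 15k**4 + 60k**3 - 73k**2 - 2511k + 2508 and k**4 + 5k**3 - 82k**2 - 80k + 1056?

k**7 + 13k**6 + 6k**5 - 553k**4 - 3805k**3 + 9282k**2 + 55248k - 60192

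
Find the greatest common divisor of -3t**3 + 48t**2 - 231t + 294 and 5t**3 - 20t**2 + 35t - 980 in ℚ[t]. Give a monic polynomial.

t - 7

Euclidean algorithm in ℚ[t]:
  -3t**3 + 48t**2 - 231t + 294 = (-3/5)(5t**3 - 20t**2 + 35t - 980) + (36t**2 - 210t - 294)
  5t**3 - 20t**2 + 35t - 980 = ((5/36)t + 55/216)(36t**2 - 210t - 294) + ((4655/36)t - 32585/36)
  36t**2 - 210t - 294 = ((1296/4655)t + 216/665)((4655/36)t - 32585/36) + (0)
Last nonzero remainder: (4655/36)t - 32585/36. Dividing through by 4655/36 gives the monic gcd t - 7.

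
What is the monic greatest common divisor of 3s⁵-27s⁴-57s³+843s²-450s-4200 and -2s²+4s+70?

s²-2s-35

Repeated division with remainder:
  3s⁵-27s⁴-57s³+843s²-450s-4200 = (-(3/2)s³+(21/2)s²-3s-60)(-2s²+4s+70) + (0)
Last nonzero remainder: -2s²+4s+70. Dividing through by -2 gives the monic gcd s²-2s-35.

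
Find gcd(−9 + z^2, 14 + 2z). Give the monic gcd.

Repeated division with remainder:
  z^2 − 9 = ((1/2)z − 7/2)(2z + 14) + (40)
  2z + 14 = ((1/20)z + 7/20)(40) + (0)
The last nonzero remainder is the constant 40, so the polynomials are coprime and gcd = 1.

1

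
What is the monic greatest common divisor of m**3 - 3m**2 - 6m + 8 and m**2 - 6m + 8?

m - 4

Euclidean algorithm in ℚ[m]:
  m**3 - 3m**2 - 6m + 8 = (m + 3)(m**2 - 6m + 8) + (4m - 16)
  m**2 - 6m + 8 = ((1/4)m - 1/2)(4m - 16) + (0)
Last nonzero remainder: 4m - 16. Dividing through by 4 gives the monic gcd m - 4.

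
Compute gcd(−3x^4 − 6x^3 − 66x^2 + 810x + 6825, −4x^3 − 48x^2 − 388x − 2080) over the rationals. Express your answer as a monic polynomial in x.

Repeated division with remainder:
  −3x^4 − 6x^3 − 66x^2 + 810x + 6825 = ((3/4)x − 15/2)(−4x^3 − 48x^2 − 388x − 2080) + (−135x^2 − 540x − 8775)
  −4x^3 − 48x^2 − 388x − 2080 = ((4/135)x + 32/135)(−135x^2 − 540x − 8775) + (0)
Last nonzero remainder: −135x^2 − 540x − 8775. Dividing through by −135 gives the monic gcd x^2 + 4x + 65.

x^2 + 4x + 65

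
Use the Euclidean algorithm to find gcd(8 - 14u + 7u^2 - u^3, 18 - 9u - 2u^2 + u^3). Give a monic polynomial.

-2 + u

Repeated division with remainder:
  -u^3 + 7u^2 - 14u + 8 = (-1)(u^3 - 2u^2 - 9u + 18) + (5u^2 - 23u + 26)
  u^3 - 2u^2 - 9u + 18 = ((1/5)u + 13/25)(5u^2 - 23u + 26) + (-(56/25)u + 112/25)
  5u^2 - 23u + 26 = (-(125/56)u + 325/56)(-(56/25)u + 112/25) + (0)
Last nonzero remainder: -(56/25)u + 112/25. Dividing through by -56/25 gives the monic gcd u - 2.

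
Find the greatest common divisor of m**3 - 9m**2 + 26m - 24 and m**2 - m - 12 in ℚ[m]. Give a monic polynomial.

m - 4

Apply the Euclidean algorithm:
  m**3 - 9m**2 + 26m - 24 = (m - 8)(m**2 - m - 12) + (30m - 120)
  m**2 - m - 12 = ((1/30)m + 1/10)(30m - 120) + (0)
Last nonzero remainder: 30m - 120. Dividing through by 30 gives the monic gcd m - 4.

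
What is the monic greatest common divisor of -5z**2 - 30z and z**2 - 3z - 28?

1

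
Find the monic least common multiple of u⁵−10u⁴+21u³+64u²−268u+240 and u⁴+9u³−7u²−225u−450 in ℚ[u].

u⁷+u⁶−59u⁵−5u⁴+1066u³−788u²−5400u+7200

Apply the Euclidean algorithm:
  u⁵−10u⁴+21u³+64u²−268u+240 = (u−19)(u⁴+9u³−7u²−225u−450) + (199u³+156u²−4093u−8310)
  u⁴+9u³−7u²−225u−450 = ((1/199)u+1635/39601)(199u³+156u²−4093u−8310) + ((282240/39601)u²−(564480/39601)u−4233600/39601)
  199u³+156u²−4093u−8310 = ((7880599/282240)u+10969477/141120)((282240/39601)u²−(564480/39601)u−4233600/39601) + (0)
Last nonzero remainder: (282240/39601)u²−(564480/39601)u−4233600/39601. Dividing through by 282240/39601 gives the monic gcd u²−2u−15.
Then lcm(f, g) = f·g / gcd(f, g); expanding and making the result monic gives the answer.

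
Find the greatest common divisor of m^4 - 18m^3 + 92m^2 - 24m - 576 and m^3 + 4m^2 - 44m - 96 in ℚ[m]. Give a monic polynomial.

By polynomial division,
  m^4 - 18m^3 + 92m^2 - 24m - 576 = (m - 22)(m^3 + 4m^2 - 44m - 96) + (224m^2 - 896m - 2688)
  m^3 + 4m^2 - 44m - 96 = ((1/224)m + 1/28)(224m^2 - 896m - 2688) + (0)
Last nonzero remainder: 224m^2 - 896m - 2688. Dividing through by 224 gives the monic gcd m^2 - 4m - 12.

m^2 - 4m - 12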